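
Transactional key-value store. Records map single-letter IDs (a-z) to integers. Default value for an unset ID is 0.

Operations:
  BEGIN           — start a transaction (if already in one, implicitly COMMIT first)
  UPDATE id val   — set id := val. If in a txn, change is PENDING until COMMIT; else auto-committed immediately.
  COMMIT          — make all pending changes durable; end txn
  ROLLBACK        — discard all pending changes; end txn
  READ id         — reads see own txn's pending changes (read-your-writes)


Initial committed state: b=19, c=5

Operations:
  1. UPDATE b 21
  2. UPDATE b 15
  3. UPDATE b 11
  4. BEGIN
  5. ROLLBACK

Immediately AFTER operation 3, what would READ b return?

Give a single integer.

Answer: 11

Derivation:
Initial committed: {b=19, c=5}
Op 1: UPDATE b=21 (auto-commit; committed b=21)
Op 2: UPDATE b=15 (auto-commit; committed b=15)
Op 3: UPDATE b=11 (auto-commit; committed b=11)
After op 3: visible(b) = 11 (pending={}, committed={b=11, c=5})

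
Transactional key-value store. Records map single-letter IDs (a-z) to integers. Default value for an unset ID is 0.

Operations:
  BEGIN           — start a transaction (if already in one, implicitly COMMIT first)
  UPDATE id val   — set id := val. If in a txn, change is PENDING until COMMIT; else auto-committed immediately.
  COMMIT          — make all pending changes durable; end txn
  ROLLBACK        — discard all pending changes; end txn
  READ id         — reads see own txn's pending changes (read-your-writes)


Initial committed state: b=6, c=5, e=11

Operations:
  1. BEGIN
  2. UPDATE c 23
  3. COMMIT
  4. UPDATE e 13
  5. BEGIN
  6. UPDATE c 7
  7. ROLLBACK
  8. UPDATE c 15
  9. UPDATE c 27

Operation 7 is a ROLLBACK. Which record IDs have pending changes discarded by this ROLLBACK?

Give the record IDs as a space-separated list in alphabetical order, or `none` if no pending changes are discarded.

Answer: c

Derivation:
Initial committed: {b=6, c=5, e=11}
Op 1: BEGIN: in_txn=True, pending={}
Op 2: UPDATE c=23 (pending; pending now {c=23})
Op 3: COMMIT: merged ['c'] into committed; committed now {b=6, c=23, e=11}
Op 4: UPDATE e=13 (auto-commit; committed e=13)
Op 5: BEGIN: in_txn=True, pending={}
Op 6: UPDATE c=7 (pending; pending now {c=7})
Op 7: ROLLBACK: discarded pending ['c']; in_txn=False
Op 8: UPDATE c=15 (auto-commit; committed c=15)
Op 9: UPDATE c=27 (auto-commit; committed c=27)
ROLLBACK at op 7 discards: ['c']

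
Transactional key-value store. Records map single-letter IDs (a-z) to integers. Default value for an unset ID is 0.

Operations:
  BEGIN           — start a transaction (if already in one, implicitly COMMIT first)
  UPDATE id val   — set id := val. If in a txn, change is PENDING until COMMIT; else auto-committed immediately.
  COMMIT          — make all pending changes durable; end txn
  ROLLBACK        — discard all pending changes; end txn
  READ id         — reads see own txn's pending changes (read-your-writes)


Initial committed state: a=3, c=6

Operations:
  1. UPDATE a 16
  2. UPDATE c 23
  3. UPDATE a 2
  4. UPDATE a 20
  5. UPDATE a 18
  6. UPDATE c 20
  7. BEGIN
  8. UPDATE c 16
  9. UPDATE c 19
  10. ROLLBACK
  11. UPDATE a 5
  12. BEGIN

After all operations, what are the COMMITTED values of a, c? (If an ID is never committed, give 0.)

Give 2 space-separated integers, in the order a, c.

Answer: 5 20

Derivation:
Initial committed: {a=3, c=6}
Op 1: UPDATE a=16 (auto-commit; committed a=16)
Op 2: UPDATE c=23 (auto-commit; committed c=23)
Op 3: UPDATE a=2 (auto-commit; committed a=2)
Op 4: UPDATE a=20 (auto-commit; committed a=20)
Op 5: UPDATE a=18 (auto-commit; committed a=18)
Op 6: UPDATE c=20 (auto-commit; committed c=20)
Op 7: BEGIN: in_txn=True, pending={}
Op 8: UPDATE c=16 (pending; pending now {c=16})
Op 9: UPDATE c=19 (pending; pending now {c=19})
Op 10: ROLLBACK: discarded pending ['c']; in_txn=False
Op 11: UPDATE a=5 (auto-commit; committed a=5)
Op 12: BEGIN: in_txn=True, pending={}
Final committed: {a=5, c=20}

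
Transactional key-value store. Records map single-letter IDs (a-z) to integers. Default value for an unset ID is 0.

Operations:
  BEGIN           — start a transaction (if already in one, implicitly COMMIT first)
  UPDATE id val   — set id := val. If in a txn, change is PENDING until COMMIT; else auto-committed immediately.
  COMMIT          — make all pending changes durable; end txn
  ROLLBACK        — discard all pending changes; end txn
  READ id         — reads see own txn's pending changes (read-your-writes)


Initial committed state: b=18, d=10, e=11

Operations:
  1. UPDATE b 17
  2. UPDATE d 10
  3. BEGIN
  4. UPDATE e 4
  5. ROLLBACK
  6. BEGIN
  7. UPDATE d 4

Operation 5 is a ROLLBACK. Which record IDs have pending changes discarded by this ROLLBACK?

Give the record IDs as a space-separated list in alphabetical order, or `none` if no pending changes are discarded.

Answer: e

Derivation:
Initial committed: {b=18, d=10, e=11}
Op 1: UPDATE b=17 (auto-commit; committed b=17)
Op 2: UPDATE d=10 (auto-commit; committed d=10)
Op 3: BEGIN: in_txn=True, pending={}
Op 4: UPDATE e=4 (pending; pending now {e=4})
Op 5: ROLLBACK: discarded pending ['e']; in_txn=False
Op 6: BEGIN: in_txn=True, pending={}
Op 7: UPDATE d=4 (pending; pending now {d=4})
ROLLBACK at op 5 discards: ['e']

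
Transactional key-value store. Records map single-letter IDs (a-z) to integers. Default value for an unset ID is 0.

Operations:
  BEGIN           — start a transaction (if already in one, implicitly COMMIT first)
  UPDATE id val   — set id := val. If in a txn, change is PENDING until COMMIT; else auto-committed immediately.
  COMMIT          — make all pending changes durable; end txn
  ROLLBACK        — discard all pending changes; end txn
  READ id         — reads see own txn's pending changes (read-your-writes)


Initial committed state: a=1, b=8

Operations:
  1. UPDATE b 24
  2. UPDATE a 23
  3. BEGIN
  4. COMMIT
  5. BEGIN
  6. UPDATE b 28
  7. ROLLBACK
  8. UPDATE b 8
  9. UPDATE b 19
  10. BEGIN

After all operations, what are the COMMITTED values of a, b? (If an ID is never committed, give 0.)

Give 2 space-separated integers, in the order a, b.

Initial committed: {a=1, b=8}
Op 1: UPDATE b=24 (auto-commit; committed b=24)
Op 2: UPDATE a=23 (auto-commit; committed a=23)
Op 3: BEGIN: in_txn=True, pending={}
Op 4: COMMIT: merged [] into committed; committed now {a=23, b=24}
Op 5: BEGIN: in_txn=True, pending={}
Op 6: UPDATE b=28 (pending; pending now {b=28})
Op 7: ROLLBACK: discarded pending ['b']; in_txn=False
Op 8: UPDATE b=8 (auto-commit; committed b=8)
Op 9: UPDATE b=19 (auto-commit; committed b=19)
Op 10: BEGIN: in_txn=True, pending={}
Final committed: {a=23, b=19}

Answer: 23 19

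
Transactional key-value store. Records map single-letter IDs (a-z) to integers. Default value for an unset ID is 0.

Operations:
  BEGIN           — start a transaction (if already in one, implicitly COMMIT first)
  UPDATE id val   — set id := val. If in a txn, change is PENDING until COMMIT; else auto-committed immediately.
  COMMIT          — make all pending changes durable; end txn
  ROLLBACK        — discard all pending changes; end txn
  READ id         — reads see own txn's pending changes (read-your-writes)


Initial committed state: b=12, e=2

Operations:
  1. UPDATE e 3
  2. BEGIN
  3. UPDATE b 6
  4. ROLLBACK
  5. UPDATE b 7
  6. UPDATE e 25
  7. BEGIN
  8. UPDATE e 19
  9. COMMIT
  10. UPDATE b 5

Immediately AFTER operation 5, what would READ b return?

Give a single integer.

Answer: 7

Derivation:
Initial committed: {b=12, e=2}
Op 1: UPDATE e=3 (auto-commit; committed e=3)
Op 2: BEGIN: in_txn=True, pending={}
Op 3: UPDATE b=6 (pending; pending now {b=6})
Op 4: ROLLBACK: discarded pending ['b']; in_txn=False
Op 5: UPDATE b=7 (auto-commit; committed b=7)
After op 5: visible(b) = 7 (pending={}, committed={b=7, e=3})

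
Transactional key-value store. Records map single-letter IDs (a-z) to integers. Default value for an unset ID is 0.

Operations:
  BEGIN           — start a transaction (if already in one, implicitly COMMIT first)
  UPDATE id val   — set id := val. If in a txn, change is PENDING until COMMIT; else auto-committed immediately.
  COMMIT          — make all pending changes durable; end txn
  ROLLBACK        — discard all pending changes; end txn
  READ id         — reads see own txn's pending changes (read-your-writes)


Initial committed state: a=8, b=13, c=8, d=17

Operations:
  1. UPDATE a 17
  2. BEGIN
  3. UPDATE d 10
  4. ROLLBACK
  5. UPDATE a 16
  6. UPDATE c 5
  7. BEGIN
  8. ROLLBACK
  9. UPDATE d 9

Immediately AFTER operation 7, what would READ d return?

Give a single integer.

Initial committed: {a=8, b=13, c=8, d=17}
Op 1: UPDATE a=17 (auto-commit; committed a=17)
Op 2: BEGIN: in_txn=True, pending={}
Op 3: UPDATE d=10 (pending; pending now {d=10})
Op 4: ROLLBACK: discarded pending ['d']; in_txn=False
Op 5: UPDATE a=16 (auto-commit; committed a=16)
Op 6: UPDATE c=5 (auto-commit; committed c=5)
Op 7: BEGIN: in_txn=True, pending={}
After op 7: visible(d) = 17 (pending={}, committed={a=16, b=13, c=5, d=17})

Answer: 17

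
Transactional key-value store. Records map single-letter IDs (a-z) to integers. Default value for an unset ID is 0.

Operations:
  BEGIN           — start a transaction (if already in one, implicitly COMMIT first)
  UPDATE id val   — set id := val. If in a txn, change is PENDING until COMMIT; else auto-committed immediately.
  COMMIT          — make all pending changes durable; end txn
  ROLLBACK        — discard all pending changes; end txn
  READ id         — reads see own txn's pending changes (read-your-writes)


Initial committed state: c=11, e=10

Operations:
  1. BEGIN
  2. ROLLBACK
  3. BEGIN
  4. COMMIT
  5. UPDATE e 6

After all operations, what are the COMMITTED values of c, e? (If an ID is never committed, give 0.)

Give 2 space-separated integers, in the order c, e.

Answer: 11 6

Derivation:
Initial committed: {c=11, e=10}
Op 1: BEGIN: in_txn=True, pending={}
Op 2: ROLLBACK: discarded pending []; in_txn=False
Op 3: BEGIN: in_txn=True, pending={}
Op 4: COMMIT: merged [] into committed; committed now {c=11, e=10}
Op 5: UPDATE e=6 (auto-commit; committed e=6)
Final committed: {c=11, e=6}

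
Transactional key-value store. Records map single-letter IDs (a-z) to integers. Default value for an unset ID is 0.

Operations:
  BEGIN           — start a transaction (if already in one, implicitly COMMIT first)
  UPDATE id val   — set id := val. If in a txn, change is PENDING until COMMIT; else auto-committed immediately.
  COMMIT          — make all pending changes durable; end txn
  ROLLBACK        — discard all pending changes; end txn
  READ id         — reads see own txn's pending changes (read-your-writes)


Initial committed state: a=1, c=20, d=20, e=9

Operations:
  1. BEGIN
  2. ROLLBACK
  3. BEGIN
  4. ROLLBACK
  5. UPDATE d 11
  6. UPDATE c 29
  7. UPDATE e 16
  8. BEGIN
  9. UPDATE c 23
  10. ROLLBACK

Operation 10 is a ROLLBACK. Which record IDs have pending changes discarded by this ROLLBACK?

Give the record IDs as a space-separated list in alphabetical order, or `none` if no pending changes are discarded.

Answer: c

Derivation:
Initial committed: {a=1, c=20, d=20, e=9}
Op 1: BEGIN: in_txn=True, pending={}
Op 2: ROLLBACK: discarded pending []; in_txn=False
Op 3: BEGIN: in_txn=True, pending={}
Op 4: ROLLBACK: discarded pending []; in_txn=False
Op 5: UPDATE d=11 (auto-commit; committed d=11)
Op 6: UPDATE c=29 (auto-commit; committed c=29)
Op 7: UPDATE e=16 (auto-commit; committed e=16)
Op 8: BEGIN: in_txn=True, pending={}
Op 9: UPDATE c=23 (pending; pending now {c=23})
Op 10: ROLLBACK: discarded pending ['c']; in_txn=False
ROLLBACK at op 10 discards: ['c']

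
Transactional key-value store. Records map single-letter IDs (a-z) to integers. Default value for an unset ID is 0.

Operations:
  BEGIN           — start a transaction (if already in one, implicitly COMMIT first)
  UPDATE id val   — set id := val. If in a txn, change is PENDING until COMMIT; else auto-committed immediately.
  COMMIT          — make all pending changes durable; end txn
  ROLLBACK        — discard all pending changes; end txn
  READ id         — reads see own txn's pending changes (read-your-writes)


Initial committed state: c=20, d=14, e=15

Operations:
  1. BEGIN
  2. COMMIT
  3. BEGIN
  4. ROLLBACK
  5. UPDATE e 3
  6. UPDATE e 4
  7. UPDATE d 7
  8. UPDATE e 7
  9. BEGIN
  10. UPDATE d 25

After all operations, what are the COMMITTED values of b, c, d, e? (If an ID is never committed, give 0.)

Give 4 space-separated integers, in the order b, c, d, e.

Initial committed: {c=20, d=14, e=15}
Op 1: BEGIN: in_txn=True, pending={}
Op 2: COMMIT: merged [] into committed; committed now {c=20, d=14, e=15}
Op 3: BEGIN: in_txn=True, pending={}
Op 4: ROLLBACK: discarded pending []; in_txn=False
Op 5: UPDATE e=3 (auto-commit; committed e=3)
Op 6: UPDATE e=4 (auto-commit; committed e=4)
Op 7: UPDATE d=7 (auto-commit; committed d=7)
Op 8: UPDATE e=7 (auto-commit; committed e=7)
Op 9: BEGIN: in_txn=True, pending={}
Op 10: UPDATE d=25 (pending; pending now {d=25})
Final committed: {c=20, d=7, e=7}

Answer: 0 20 7 7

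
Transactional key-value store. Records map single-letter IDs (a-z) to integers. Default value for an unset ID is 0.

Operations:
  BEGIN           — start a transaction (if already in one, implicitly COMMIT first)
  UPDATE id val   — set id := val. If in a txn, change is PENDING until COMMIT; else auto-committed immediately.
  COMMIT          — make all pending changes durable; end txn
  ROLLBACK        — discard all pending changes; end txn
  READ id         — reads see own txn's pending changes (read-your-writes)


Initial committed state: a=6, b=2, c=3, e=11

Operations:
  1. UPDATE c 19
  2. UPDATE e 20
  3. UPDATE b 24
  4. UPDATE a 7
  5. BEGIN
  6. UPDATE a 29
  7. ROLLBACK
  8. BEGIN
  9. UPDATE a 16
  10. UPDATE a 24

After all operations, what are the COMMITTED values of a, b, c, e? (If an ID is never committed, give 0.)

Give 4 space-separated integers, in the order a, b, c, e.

Initial committed: {a=6, b=2, c=3, e=11}
Op 1: UPDATE c=19 (auto-commit; committed c=19)
Op 2: UPDATE e=20 (auto-commit; committed e=20)
Op 3: UPDATE b=24 (auto-commit; committed b=24)
Op 4: UPDATE a=7 (auto-commit; committed a=7)
Op 5: BEGIN: in_txn=True, pending={}
Op 6: UPDATE a=29 (pending; pending now {a=29})
Op 7: ROLLBACK: discarded pending ['a']; in_txn=False
Op 8: BEGIN: in_txn=True, pending={}
Op 9: UPDATE a=16 (pending; pending now {a=16})
Op 10: UPDATE a=24 (pending; pending now {a=24})
Final committed: {a=7, b=24, c=19, e=20}

Answer: 7 24 19 20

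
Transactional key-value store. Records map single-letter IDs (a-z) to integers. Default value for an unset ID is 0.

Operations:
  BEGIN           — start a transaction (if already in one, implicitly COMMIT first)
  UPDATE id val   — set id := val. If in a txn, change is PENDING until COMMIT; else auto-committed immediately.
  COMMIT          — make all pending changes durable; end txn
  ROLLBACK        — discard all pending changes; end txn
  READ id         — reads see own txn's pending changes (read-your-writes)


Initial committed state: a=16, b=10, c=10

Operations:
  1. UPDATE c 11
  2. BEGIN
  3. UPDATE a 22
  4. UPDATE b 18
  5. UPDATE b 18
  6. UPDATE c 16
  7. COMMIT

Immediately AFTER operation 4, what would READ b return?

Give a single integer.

Initial committed: {a=16, b=10, c=10}
Op 1: UPDATE c=11 (auto-commit; committed c=11)
Op 2: BEGIN: in_txn=True, pending={}
Op 3: UPDATE a=22 (pending; pending now {a=22})
Op 4: UPDATE b=18 (pending; pending now {a=22, b=18})
After op 4: visible(b) = 18 (pending={a=22, b=18}, committed={a=16, b=10, c=11})

Answer: 18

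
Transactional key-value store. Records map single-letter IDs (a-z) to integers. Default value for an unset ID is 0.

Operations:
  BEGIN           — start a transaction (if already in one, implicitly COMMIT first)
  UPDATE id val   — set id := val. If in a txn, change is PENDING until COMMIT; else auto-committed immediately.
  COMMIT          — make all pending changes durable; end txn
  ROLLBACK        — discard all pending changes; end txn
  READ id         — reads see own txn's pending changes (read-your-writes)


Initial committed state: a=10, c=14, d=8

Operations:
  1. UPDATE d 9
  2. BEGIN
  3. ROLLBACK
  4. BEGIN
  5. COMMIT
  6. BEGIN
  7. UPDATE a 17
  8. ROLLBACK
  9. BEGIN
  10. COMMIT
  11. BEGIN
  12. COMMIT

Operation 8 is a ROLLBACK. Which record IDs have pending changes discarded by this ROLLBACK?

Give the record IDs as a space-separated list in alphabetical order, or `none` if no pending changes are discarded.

Answer: a

Derivation:
Initial committed: {a=10, c=14, d=8}
Op 1: UPDATE d=9 (auto-commit; committed d=9)
Op 2: BEGIN: in_txn=True, pending={}
Op 3: ROLLBACK: discarded pending []; in_txn=False
Op 4: BEGIN: in_txn=True, pending={}
Op 5: COMMIT: merged [] into committed; committed now {a=10, c=14, d=9}
Op 6: BEGIN: in_txn=True, pending={}
Op 7: UPDATE a=17 (pending; pending now {a=17})
Op 8: ROLLBACK: discarded pending ['a']; in_txn=False
Op 9: BEGIN: in_txn=True, pending={}
Op 10: COMMIT: merged [] into committed; committed now {a=10, c=14, d=9}
Op 11: BEGIN: in_txn=True, pending={}
Op 12: COMMIT: merged [] into committed; committed now {a=10, c=14, d=9}
ROLLBACK at op 8 discards: ['a']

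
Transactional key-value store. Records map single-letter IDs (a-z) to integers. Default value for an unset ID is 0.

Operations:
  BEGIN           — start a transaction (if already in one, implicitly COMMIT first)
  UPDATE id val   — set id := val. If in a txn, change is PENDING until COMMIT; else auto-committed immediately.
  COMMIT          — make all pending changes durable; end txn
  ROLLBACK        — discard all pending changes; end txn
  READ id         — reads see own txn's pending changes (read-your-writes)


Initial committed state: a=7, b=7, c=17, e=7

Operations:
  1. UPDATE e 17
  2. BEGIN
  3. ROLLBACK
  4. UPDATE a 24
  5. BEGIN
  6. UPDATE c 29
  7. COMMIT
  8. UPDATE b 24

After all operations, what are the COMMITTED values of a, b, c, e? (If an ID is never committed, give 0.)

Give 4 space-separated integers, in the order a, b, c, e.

Answer: 24 24 29 17

Derivation:
Initial committed: {a=7, b=7, c=17, e=7}
Op 1: UPDATE e=17 (auto-commit; committed e=17)
Op 2: BEGIN: in_txn=True, pending={}
Op 3: ROLLBACK: discarded pending []; in_txn=False
Op 4: UPDATE a=24 (auto-commit; committed a=24)
Op 5: BEGIN: in_txn=True, pending={}
Op 6: UPDATE c=29 (pending; pending now {c=29})
Op 7: COMMIT: merged ['c'] into committed; committed now {a=24, b=7, c=29, e=17}
Op 8: UPDATE b=24 (auto-commit; committed b=24)
Final committed: {a=24, b=24, c=29, e=17}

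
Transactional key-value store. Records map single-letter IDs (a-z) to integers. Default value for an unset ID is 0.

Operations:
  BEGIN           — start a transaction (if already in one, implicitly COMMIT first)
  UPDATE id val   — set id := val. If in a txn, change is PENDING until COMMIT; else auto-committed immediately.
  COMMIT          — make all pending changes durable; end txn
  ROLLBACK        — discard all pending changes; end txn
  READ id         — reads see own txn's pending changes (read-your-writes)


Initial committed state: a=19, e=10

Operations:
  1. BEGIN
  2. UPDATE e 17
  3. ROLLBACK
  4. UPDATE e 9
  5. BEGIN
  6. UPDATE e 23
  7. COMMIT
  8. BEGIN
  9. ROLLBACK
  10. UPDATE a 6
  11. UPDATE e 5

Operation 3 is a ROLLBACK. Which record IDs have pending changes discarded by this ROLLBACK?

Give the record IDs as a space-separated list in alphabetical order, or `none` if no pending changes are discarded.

Answer: e

Derivation:
Initial committed: {a=19, e=10}
Op 1: BEGIN: in_txn=True, pending={}
Op 2: UPDATE e=17 (pending; pending now {e=17})
Op 3: ROLLBACK: discarded pending ['e']; in_txn=False
Op 4: UPDATE e=9 (auto-commit; committed e=9)
Op 5: BEGIN: in_txn=True, pending={}
Op 6: UPDATE e=23 (pending; pending now {e=23})
Op 7: COMMIT: merged ['e'] into committed; committed now {a=19, e=23}
Op 8: BEGIN: in_txn=True, pending={}
Op 9: ROLLBACK: discarded pending []; in_txn=False
Op 10: UPDATE a=6 (auto-commit; committed a=6)
Op 11: UPDATE e=5 (auto-commit; committed e=5)
ROLLBACK at op 3 discards: ['e']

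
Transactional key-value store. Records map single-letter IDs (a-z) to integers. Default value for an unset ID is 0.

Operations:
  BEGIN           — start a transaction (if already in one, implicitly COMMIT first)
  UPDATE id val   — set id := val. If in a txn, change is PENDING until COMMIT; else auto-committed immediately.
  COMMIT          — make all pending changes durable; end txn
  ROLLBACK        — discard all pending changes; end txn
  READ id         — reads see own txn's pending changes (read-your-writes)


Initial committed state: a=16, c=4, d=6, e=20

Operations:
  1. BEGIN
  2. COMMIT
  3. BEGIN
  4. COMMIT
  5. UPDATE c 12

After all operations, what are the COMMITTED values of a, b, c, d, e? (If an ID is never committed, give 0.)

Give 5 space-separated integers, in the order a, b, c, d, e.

Initial committed: {a=16, c=4, d=6, e=20}
Op 1: BEGIN: in_txn=True, pending={}
Op 2: COMMIT: merged [] into committed; committed now {a=16, c=4, d=6, e=20}
Op 3: BEGIN: in_txn=True, pending={}
Op 4: COMMIT: merged [] into committed; committed now {a=16, c=4, d=6, e=20}
Op 5: UPDATE c=12 (auto-commit; committed c=12)
Final committed: {a=16, c=12, d=6, e=20}

Answer: 16 0 12 6 20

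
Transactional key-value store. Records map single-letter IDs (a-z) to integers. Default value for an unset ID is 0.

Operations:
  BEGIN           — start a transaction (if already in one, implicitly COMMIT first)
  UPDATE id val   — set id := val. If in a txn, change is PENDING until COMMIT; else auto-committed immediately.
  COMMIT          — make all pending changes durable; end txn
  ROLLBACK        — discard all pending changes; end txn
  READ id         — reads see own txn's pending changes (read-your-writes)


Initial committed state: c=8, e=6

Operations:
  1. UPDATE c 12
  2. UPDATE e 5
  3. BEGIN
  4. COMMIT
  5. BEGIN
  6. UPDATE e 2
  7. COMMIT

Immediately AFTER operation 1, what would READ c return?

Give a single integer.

Initial committed: {c=8, e=6}
Op 1: UPDATE c=12 (auto-commit; committed c=12)
After op 1: visible(c) = 12 (pending={}, committed={c=12, e=6})

Answer: 12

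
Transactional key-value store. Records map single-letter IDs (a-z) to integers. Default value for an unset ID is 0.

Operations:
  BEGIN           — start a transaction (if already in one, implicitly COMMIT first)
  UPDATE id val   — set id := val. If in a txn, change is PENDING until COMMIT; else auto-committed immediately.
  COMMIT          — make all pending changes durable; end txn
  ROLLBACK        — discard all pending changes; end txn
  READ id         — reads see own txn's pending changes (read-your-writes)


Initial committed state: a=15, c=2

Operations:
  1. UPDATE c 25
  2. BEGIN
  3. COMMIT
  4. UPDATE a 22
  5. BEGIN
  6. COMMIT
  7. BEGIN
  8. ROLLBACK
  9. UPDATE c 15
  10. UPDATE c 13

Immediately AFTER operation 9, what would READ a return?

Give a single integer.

Answer: 22

Derivation:
Initial committed: {a=15, c=2}
Op 1: UPDATE c=25 (auto-commit; committed c=25)
Op 2: BEGIN: in_txn=True, pending={}
Op 3: COMMIT: merged [] into committed; committed now {a=15, c=25}
Op 4: UPDATE a=22 (auto-commit; committed a=22)
Op 5: BEGIN: in_txn=True, pending={}
Op 6: COMMIT: merged [] into committed; committed now {a=22, c=25}
Op 7: BEGIN: in_txn=True, pending={}
Op 8: ROLLBACK: discarded pending []; in_txn=False
Op 9: UPDATE c=15 (auto-commit; committed c=15)
After op 9: visible(a) = 22 (pending={}, committed={a=22, c=15})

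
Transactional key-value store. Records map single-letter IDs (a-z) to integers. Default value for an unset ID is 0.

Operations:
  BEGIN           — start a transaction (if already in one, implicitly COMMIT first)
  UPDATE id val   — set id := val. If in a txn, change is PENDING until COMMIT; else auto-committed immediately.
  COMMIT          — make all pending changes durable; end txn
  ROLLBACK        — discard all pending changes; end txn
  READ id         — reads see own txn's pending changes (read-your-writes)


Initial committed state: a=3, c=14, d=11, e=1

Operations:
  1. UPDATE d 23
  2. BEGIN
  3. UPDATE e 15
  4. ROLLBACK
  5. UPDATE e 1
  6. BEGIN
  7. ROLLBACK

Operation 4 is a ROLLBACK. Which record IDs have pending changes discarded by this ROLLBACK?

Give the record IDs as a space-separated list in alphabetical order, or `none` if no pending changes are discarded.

Initial committed: {a=3, c=14, d=11, e=1}
Op 1: UPDATE d=23 (auto-commit; committed d=23)
Op 2: BEGIN: in_txn=True, pending={}
Op 3: UPDATE e=15 (pending; pending now {e=15})
Op 4: ROLLBACK: discarded pending ['e']; in_txn=False
Op 5: UPDATE e=1 (auto-commit; committed e=1)
Op 6: BEGIN: in_txn=True, pending={}
Op 7: ROLLBACK: discarded pending []; in_txn=False
ROLLBACK at op 4 discards: ['e']

Answer: e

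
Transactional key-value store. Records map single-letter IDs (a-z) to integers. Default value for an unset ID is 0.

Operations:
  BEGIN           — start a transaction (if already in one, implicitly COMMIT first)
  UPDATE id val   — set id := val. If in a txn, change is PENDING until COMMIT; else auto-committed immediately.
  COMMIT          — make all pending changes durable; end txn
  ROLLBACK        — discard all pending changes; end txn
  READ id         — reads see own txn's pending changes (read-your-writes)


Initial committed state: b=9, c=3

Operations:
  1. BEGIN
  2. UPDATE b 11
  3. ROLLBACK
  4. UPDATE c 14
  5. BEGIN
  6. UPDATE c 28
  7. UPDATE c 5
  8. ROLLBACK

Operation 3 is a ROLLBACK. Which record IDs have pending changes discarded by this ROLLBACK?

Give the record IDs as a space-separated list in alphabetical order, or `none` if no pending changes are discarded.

Answer: b

Derivation:
Initial committed: {b=9, c=3}
Op 1: BEGIN: in_txn=True, pending={}
Op 2: UPDATE b=11 (pending; pending now {b=11})
Op 3: ROLLBACK: discarded pending ['b']; in_txn=False
Op 4: UPDATE c=14 (auto-commit; committed c=14)
Op 5: BEGIN: in_txn=True, pending={}
Op 6: UPDATE c=28 (pending; pending now {c=28})
Op 7: UPDATE c=5 (pending; pending now {c=5})
Op 8: ROLLBACK: discarded pending ['c']; in_txn=False
ROLLBACK at op 3 discards: ['b']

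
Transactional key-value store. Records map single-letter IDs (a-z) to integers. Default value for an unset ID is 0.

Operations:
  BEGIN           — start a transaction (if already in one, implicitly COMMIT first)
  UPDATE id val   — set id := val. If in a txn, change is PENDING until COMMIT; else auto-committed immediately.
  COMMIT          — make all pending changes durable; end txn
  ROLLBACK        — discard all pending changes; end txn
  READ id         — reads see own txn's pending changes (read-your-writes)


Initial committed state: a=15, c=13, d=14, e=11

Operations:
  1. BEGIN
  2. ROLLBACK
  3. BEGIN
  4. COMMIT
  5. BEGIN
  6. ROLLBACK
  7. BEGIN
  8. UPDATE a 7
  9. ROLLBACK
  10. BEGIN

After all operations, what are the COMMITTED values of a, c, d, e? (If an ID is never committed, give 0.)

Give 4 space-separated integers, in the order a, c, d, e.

Answer: 15 13 14 11

Derivation:
Initial committed: {a=15, c=13, d=14, e=11}
Op 1: BEGIN: in_txn=True, pending={}
Op 2: ROLLBACK: discarded pending []; in_txn=False
Op 3: BEGIN: in_txn=True, pending={}
Op 4: COMMIT: merged [] into committed; committed now {a=15, c=13, d=14, e=11}
Op 5: BEGIN: in_txn=True, pending={}
Op 6: ROLLBACK: discarded pending []; in_txn=False
Op 7: BEGIN: in_txn=True, pending={}
Op 8: UPDATE a=7 (pending; pending now {a=7})
Op 9: ROLLBACK: discarded pending ['a']; in_txn=False
Op 10: BEGIN: in_txn=True, pending={}
Final committed: {a=15, c=13, d=14, e=11}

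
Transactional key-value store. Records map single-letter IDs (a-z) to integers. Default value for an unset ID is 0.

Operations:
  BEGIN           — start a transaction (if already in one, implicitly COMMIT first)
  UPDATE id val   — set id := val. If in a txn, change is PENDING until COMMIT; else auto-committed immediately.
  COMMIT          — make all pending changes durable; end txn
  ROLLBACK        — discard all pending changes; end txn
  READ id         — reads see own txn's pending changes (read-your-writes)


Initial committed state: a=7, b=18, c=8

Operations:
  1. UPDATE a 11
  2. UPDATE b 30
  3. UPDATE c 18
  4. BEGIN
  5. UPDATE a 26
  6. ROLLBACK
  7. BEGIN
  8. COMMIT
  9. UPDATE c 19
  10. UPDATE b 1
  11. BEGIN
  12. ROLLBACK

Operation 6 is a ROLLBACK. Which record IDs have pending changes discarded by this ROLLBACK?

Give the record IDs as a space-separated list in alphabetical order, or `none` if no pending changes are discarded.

Answer: a

Derivation:
Initial committed: {a=7, b=18, c=8}
Op 1: UPDATE a=11 (auto-commit; committed a=11)
Op 2: UPDATE b=30 (auto-commit; committed b=30)
Op 3: UPDATE c=18 (auto-commit; committed c=18)
Op 4: BEGIN: in_txn=True, pending={}
Op 5: UPDATE a=26 (pending; pending now {a=26})
Op 6: ROLLBACK: discarded pending ['a']; in_txn=False
Op 7: BEGIN: in_txn=True, pending={}
Op 8: COMMIT: merged [] into committed; committed now {a=11, b=30, c=18}
Op 9: UPDATE c=19 (auto-commit; committed c=19)
Op 10: UPDATE b=1 (auto-commit; committed b=1)
Op 11: BEGIN: in_txn=True, pending={}
Op 12: ROLLBACK: discarded pending []; in_txn=False
ROLLBACK at op 6 discards: ['a']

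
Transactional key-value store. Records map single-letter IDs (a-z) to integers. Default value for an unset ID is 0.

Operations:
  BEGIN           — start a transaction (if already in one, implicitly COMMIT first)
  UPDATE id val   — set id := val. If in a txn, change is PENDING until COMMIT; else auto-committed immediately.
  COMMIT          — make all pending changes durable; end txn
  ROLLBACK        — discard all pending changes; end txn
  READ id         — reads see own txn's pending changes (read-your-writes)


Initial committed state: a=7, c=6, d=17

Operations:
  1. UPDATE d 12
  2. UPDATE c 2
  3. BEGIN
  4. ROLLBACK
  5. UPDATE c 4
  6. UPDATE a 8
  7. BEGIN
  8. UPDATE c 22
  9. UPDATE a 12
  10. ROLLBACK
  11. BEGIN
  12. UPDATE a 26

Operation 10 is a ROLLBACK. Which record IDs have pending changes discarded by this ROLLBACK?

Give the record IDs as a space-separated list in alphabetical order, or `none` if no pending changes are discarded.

Initial committed: {a=7, c=6, d=17}
Op 1: UPDATE d=12 (auto-commit; committed d=12)
Op 2: UPDATE c=2 (auto-commit; committed c=2)
Op 3: BEGIN: in_txn=True, pending={}
Op 4: ROLLBACK: discarded pending []; in_txn=False
Op 5: UPDATE c=4 (auto-commit; committed c=4)
Op 6: UPDATE a=8 (auto-commit; committed a=8)
Op 7: BEGIN: in_txn=True, pending={}
Op 8: UPDATE c=22 (pending; pending now {c=22})
Op 9: UPDATE a=12 (pending; pending now {a=12, c=22})
Op 10: ROLLBACK: discarded pending ['a', 'c']; in_txn=False
Op 11: BEGIN: in_txn=True, pending={}
Op 12: UPDATE a=26 (pending; pending now {a=26})
ROLLBACK at op 10 discards: ['a', 'c']

Answer: a c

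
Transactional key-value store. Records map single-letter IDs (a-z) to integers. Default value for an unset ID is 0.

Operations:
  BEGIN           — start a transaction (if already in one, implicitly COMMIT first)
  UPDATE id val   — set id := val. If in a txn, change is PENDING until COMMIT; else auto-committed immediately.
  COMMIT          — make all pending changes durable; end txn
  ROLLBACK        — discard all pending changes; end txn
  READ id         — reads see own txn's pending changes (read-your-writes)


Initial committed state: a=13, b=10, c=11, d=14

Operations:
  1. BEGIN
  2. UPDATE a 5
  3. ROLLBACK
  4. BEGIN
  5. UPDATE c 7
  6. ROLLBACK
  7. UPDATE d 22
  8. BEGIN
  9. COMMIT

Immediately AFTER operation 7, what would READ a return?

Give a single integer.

Initial committed: {a=13, b=10, c=11, d=14}
Op 1: BEGIN: in_txn=True, pending={}
Op 2: UPDATE a=5 (pending; pending now {a=5})
Op 3: ROLLBACK: discarded pending ['a']; in_txn=False
Op 4: BEGIN: in_txn=True, pending={}
Op 5: UPDATE c=7 (pending; pending now {c=7})
Op 6: ROLLBACK: discarded pending ['c']; in_txn=False
Op 7: UPDATE d=22 (auto-commit; committed d=22)
After op 7: visible(a) = 13 (pending={}, committed={a=13, b=10, c=11, d=22})

Answer: 13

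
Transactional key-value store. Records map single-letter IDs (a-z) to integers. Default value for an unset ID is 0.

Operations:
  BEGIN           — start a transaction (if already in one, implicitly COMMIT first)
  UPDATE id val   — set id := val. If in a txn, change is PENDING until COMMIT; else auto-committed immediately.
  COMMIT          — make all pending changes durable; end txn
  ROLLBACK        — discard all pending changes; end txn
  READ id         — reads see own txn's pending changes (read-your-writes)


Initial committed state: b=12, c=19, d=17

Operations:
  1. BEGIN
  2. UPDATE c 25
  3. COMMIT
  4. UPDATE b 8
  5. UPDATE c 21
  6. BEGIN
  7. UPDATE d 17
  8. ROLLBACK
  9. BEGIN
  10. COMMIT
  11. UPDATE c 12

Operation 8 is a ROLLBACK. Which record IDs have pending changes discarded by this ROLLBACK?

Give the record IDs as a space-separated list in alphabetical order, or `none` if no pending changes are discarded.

Answer: d

Derivation:
Initial committed: {b=12, c=19, d=17}
Op 1: BEGIN: in_txn=True, pending={}
Op 2: UPDATE c=25 (pending; pending now {c=25})
Op 3: COMMIT: merged ['c'] into committed; committed now {b=12, c=25, d=17}
Op 4: UPDATE b=8 (auto-commit; committed b=8)
Op 5: UPDATE c=21 (auto-commit; committed c=21)
Op 6: BEGIN: in_txn=True, pending={}
Op 7: UPDATE d=17 (pending; pending now {d=17})
Op 8: ROLLBACK: discarded pending ['d']; in_txn=False
Op 9: BEGIN: in_txn=True, pending={}
Op 10: COMMIT: merged [] into committed; committed now {b=8, c=21, d=17}
Op 11: UPDATE c=12 (auto-commit; committed c=12)
ROLLBACK at op 8 discards: ['d']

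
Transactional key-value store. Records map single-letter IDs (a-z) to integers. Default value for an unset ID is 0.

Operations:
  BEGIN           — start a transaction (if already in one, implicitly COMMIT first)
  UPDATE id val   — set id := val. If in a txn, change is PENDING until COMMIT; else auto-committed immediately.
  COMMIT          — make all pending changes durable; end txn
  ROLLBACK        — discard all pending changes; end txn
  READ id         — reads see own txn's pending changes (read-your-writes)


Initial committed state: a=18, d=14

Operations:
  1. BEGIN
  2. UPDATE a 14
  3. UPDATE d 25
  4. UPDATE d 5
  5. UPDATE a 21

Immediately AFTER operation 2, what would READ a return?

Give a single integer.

Initial committed: {a=18, d=14}
Op 1: BEGIN: in_txn=True, pending={}
Op 2: UPDATE a=14 (pending; pending now {a=14})
After op 2: visible(a) = 14 (pending={a=14}, committed={a=18, d=14})

Answer: 14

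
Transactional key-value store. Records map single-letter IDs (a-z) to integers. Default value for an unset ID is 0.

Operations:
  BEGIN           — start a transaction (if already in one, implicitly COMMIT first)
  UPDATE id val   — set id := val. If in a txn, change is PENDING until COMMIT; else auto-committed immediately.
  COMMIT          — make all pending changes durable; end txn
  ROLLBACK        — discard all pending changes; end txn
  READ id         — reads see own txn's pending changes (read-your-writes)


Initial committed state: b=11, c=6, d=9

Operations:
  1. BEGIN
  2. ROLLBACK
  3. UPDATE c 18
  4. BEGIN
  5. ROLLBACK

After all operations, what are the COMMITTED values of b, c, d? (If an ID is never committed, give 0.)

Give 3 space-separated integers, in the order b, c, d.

Answer: 11 18 9

Derivation:
Initial committed: {b=11, c=6, d=9}
Op 1: BEGIN: in_txn=True, pending={}
Op 2: ROLLBACK: discarded pending []; in_txn=False
Op 3: UPDATE c=18 (auto-commit; committed c=18)
Op 4: BEGIN: in_txn=True, pending={}
Op 5: ROLLBACK: discarded pending []; in_txn=False
Final committed: {b=11, c=18, d=9}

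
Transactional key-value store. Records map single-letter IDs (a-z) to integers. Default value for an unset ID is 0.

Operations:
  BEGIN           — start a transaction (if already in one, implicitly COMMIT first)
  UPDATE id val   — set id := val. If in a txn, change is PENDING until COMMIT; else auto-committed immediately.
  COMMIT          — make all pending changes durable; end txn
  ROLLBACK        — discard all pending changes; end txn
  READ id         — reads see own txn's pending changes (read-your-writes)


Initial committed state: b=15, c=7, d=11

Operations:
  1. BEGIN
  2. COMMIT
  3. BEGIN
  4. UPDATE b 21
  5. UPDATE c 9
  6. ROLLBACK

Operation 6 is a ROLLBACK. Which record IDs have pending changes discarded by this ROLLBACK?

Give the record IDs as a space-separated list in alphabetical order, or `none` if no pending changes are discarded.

Initial committed: {b=15, c=7, d=11}
Op 1: BEGIN: in_txn=True, pending={}
Op 2: COMMIT: merged [] into committed; committed now {b=15, c=7, d=11}
Op 3: BEGIN: in_txn=True, pending={}
Op 4: UPDATE b=21 (pending; pending now {b=21})
Op 5: UPDATE c=9 (pending; pending now {b=21, c=9})
Op 6: ROLLBACK: discarded pending ['b', 'c']; in_txn=False
ROLLBACK at op 6 discards: ['b', 'c']

Answer: b c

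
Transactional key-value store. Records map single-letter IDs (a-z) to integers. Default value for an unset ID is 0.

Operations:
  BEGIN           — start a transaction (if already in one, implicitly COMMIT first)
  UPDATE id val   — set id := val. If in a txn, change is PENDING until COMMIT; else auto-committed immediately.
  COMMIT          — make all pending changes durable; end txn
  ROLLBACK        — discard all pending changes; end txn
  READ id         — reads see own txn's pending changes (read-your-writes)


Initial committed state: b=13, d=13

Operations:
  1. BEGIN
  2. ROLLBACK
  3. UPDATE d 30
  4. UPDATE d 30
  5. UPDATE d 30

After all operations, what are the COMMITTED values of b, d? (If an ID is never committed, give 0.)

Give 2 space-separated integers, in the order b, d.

Answer: 13 30

Derivation:
Initial committed: {b=13, d=13}
Op 1: BEGIN: in_txn=True, pending={}
Op 2: ROLLBACK: discarded pending []; in_txn=False
Op 3: UPDATE d=30 (auto-commit; committed d=30)
Op 4: UPDATE d=30 (auto-commit; committed d=30)
Op 5: UPDATE d=30 (auto-commit; committed d=30)
Final committed: {b=13, d=30}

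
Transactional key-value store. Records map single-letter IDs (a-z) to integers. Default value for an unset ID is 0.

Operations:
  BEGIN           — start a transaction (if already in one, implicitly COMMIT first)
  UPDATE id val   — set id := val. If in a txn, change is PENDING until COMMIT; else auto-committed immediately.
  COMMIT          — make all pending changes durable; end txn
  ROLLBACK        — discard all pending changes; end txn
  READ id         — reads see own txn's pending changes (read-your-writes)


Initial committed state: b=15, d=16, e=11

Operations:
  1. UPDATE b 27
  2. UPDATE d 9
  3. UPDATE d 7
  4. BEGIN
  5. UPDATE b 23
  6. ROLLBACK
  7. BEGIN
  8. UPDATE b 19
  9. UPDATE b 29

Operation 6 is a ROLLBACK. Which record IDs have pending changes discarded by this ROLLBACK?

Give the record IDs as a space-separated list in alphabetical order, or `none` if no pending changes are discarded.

Initial committed: {b=15, d=16, e=11}
Op 1: UPDATE b=27 (auto-commit; committed b=27)
Op 2: UPDATE d=9 (auto-commit; committed d=9)
Op 3: UPDATE d=7 (auto-commit; committed d=7)
Op 4: BEGIN: in_txn=True, pending={}
Op 5: UPDATE b=23 (pending; pending now {b=23})
Op 6: ROLLBACK: discarded pending ['b']; in_txn=False
Op 7: BEGIN: in_txn=True, pending={}
Op 8: UPDATE b=19 (pending; pending now {b=19})
Op 9: UPDATE b=29 (pending; pending now {b=29})
ROLLBACK at op 6 discards: ['b']

Answer: b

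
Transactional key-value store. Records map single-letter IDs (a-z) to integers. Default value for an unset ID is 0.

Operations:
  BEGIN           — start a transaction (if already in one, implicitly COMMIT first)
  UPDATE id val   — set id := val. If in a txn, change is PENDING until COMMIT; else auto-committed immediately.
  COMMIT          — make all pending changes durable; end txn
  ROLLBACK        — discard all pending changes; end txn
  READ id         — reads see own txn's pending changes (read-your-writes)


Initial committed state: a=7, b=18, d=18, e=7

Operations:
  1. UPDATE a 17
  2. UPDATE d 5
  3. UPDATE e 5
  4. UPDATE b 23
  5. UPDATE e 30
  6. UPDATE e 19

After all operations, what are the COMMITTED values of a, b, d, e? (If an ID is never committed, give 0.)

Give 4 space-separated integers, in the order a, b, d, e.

Answer: 17 23 5 19

Derivation:
Initial committed: {a=7, b=18, d=18, e=7}
Op 1: UPDATE a=17 (auto-commit; committed a=17)
Op 2: UPDATE d=5 (auto-commit; committed d=5)
Op 3: UPDATE e=5 (auto-commit; committed e=5)
Op 4: UPDATE b=23 (auto-commit; committed b=23)
Op 5: UPDATE e=30 (auto-commit; committed e=30)
Op 6: UPDATE e=19 (auto-commit; committed e=19)
Final committed: {a=17, b=23, d=5, e=19}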